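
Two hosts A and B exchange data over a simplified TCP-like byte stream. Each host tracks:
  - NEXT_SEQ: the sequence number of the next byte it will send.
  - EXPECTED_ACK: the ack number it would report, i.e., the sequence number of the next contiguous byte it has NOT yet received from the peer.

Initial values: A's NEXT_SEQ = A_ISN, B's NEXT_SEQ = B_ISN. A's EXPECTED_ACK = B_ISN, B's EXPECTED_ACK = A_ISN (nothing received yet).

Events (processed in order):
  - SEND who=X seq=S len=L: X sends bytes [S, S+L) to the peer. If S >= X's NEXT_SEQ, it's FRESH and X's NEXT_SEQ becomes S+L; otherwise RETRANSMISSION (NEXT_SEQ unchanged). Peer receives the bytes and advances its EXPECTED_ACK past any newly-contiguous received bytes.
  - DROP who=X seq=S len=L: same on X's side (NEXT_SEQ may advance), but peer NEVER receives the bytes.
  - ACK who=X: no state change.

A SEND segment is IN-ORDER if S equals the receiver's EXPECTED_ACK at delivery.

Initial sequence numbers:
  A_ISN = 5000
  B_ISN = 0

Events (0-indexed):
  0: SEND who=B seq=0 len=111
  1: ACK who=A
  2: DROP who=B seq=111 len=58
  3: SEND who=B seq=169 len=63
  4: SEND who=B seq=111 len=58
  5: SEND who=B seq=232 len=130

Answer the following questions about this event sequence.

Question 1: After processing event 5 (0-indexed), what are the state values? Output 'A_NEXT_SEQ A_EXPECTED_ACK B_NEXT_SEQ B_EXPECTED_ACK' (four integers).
After event 0: A_seq=5000 A_ack=111 B_seq=111 B_ack=5000
After event 1: A_seq=5000 A_ack=111 B_seq=111 B_ack=5000
After event 2: A_seq=5000 A_ack=111 B_seq=169 B_ack=5000
After event 3: A_seq=5000 A_ack=111 B_seq=232 B_ack=5000
After event 4: A_seq=5000 A_ack=232 B_seq=232 B_ack=5000
After event 5: A_seq=5000 A_ack=362 B_seq=362 B_ack=5000

5000 362 362 5000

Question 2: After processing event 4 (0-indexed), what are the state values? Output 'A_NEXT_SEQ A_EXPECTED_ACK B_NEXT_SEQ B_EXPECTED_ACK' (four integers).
After event 0: A_seq=5000 A_ack=111 B_seq=111 B_ack=5000
After event 1: A_seq=5000 A_ack=111 B_seq=111 B_ack=5000
After event 2: A_seq=5000 A_ack=111 B_seq=169 B_ack=5000
After event 3: A_seq=5000 A_ack=111 B_seq=232 B_ack=5000
After event 4: A_seq=5000 A_ack=232 B_seq=232 B_ack=5000

5000 232 232 5000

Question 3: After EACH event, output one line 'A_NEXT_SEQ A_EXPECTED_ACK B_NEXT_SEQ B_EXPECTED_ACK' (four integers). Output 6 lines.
5000 111 111 5000
5000 111 111 5000
5000 111 169 5000
5000 111 232 5000
5000 232 232 5000
5000 362 362 5000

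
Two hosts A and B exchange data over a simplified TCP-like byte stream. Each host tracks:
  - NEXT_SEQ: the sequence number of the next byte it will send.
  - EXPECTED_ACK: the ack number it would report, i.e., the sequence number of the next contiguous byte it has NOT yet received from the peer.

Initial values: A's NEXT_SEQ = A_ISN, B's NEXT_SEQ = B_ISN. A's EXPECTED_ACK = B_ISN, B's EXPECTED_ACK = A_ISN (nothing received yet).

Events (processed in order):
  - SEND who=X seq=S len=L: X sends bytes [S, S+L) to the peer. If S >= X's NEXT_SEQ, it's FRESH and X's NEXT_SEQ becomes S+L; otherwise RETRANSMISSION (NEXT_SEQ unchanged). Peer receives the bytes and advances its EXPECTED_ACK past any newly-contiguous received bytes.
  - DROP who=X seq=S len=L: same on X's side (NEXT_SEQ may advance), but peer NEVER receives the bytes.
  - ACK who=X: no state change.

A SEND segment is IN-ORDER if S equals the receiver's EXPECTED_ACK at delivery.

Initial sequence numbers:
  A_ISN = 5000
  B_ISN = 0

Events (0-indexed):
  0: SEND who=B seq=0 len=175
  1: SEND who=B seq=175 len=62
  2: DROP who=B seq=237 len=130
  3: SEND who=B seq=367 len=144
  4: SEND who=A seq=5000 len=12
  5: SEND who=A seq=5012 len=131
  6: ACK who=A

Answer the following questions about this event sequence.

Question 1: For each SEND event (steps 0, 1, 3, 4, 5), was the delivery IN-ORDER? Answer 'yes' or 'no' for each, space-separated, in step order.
Step 0: SEND seq=0 -> in-order
Step 1: SEND seq=175 -> in-order
Step 3: SEND seq=367 -> out-of-order
Step 4: SEND seq=5000 -> in-order
Step 5: SEND seq=5012 -> in-order

Answer: yes yes no yes yes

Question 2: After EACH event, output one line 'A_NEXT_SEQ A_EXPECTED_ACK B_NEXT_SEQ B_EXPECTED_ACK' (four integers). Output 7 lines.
5000 175 175 5000
5000 237 237 5000
5000 237 367 5000
5000 237 511 5000
5012 237 511 5012
5143 237 511 5143
5143 237 511 5143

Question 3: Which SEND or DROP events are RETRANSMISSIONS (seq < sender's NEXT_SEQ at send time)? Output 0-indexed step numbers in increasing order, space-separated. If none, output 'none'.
Step 0: SEND seq=0 -> fresh
Step 1: SEND seq=175 -> fresh
Step 2: DROP seq=237 -> fresh
Step 3: SEND seq=367 -> fresh
Step 4: SEND seq=5000 -> fresh
Step 5: SEND seq=5012 -> fresh

Answer: none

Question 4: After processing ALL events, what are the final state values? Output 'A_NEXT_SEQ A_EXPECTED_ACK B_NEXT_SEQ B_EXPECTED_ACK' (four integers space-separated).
After event 0: A_seq=5000 A_ack=175 B_seq=175 B_ack=5000
After event 1: A_seq=5000 A_ack=237 B_seq=237 B_ack=5000
After event 2: A_seq=5000 A_ack=237 B_seq=367 B_ack=5000
After event 3: A_seq=5000 A_ack=237 B_seq=511 B_ack=5000
After event 4: A_seq=5012 A_ack=237 B_seq=511 B_ack=5012
After event 5: A_seq=5143 A_ack=237 B_seq=511 B_ack=5143
After event 6: A_seq=5143 A_ack=237 B_seq=511 B_ack=5143

Answer: 5143 237 511 5143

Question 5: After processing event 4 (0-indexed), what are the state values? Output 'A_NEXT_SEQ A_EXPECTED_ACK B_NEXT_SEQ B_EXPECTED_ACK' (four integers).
After event 0: A_seq=5000 A_ack=175 B_seq=175 B_ack=5000
After event 1: A_seq=5000 A_ack=237 B_seq=237 B_ack=5000
After event 2: A_seq=5000 A_ack=237 B_seq=367 B_ack=5000
After event 3: A_seq=5000 A_ack=237 B_seq=511 B_ack=5000
After event 4: A_seq=5012 A_ack=237 B_seq=511 B_ack=5012

5012 237 511 5012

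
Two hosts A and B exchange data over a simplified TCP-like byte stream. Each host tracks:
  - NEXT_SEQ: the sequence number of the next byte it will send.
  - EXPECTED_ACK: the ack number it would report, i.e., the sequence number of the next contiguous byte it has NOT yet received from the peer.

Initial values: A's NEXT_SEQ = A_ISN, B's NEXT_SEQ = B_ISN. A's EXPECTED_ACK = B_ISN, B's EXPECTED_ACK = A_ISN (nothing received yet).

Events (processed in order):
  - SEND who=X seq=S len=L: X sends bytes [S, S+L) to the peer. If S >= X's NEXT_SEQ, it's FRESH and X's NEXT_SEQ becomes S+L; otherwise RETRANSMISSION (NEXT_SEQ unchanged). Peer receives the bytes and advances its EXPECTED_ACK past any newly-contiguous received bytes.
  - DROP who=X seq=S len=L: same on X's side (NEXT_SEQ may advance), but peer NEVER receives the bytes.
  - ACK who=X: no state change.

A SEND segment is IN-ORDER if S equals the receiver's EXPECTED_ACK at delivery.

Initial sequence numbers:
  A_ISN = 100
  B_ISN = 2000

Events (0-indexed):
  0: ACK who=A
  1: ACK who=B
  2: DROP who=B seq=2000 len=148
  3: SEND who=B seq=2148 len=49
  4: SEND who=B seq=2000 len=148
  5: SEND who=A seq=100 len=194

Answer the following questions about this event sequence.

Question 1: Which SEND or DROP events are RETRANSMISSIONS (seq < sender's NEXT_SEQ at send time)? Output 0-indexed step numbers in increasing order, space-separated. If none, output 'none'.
Step 2: DROP seq=2000 -> fresh
Step 3: SEND seq=2148 -> fresh
Step 4: SEND seq=2000 -> retransmit
Step 5: SEND seq=100 -> fresh

Answer: 4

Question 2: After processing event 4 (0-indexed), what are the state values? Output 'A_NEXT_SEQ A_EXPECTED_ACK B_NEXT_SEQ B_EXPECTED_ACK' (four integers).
After event 0: A_seq=100 A_ack=2000 B_seq=2000 B_ack=100
After event 1: A_seq=100 A_ack=2000 B_seq=2000 B_ack=100
After event 2: A_seq=100 A_ack=2000 B_seq=2148 B_ack=100
After event 3: A_seq=100 A_ack=2000 B_seq=2197 B_ack=100
After event 4: A_seq=100 A_ack=2197 B_seq=2197 B_ack=100

100 2197 2197 100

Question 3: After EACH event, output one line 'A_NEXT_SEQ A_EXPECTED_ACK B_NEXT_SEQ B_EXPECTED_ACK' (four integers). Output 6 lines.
100 2000 2000 100
100 2000 2000 100
100 2000 2148 100
100 2000 2197 100
100 2197 2197 100
294 2197 2197 294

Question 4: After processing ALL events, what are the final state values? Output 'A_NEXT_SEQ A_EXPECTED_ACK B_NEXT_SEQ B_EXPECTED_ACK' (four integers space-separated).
After event 0: A_seq=100 A_ack=2000 B_seq=2000 B_ack=100
After event 1: A_seq=100 A_ack=2000 B_seq=2000 B_ack=100
After event 2: A_seq=100 A_ack=2000 B_seq=2148 B_ack=100
After event 3: A_seq=100 A_ack=2000 B_seq=2197 B_ack=100
After event 4: A_seq=100 A_ack=2197 B_seq=2197 B_ack=100
After event 5: A_seq=294 A_ack=2197 B_seq=2197 B_ack=294

Answer: 294 2197 2197 294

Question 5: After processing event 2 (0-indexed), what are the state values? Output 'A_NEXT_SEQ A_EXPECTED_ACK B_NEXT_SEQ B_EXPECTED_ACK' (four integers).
After event 0: A_seq=100 A_ack=2000 B_seq=2000 B_ack=100
After event 1: A_seq=100 A_ack=2000 B_seq=2000 B_ack=100
After event 2: A_seq=100 A_ack=2000 B_seq=2148 B_ack=100

100 2000 2148 100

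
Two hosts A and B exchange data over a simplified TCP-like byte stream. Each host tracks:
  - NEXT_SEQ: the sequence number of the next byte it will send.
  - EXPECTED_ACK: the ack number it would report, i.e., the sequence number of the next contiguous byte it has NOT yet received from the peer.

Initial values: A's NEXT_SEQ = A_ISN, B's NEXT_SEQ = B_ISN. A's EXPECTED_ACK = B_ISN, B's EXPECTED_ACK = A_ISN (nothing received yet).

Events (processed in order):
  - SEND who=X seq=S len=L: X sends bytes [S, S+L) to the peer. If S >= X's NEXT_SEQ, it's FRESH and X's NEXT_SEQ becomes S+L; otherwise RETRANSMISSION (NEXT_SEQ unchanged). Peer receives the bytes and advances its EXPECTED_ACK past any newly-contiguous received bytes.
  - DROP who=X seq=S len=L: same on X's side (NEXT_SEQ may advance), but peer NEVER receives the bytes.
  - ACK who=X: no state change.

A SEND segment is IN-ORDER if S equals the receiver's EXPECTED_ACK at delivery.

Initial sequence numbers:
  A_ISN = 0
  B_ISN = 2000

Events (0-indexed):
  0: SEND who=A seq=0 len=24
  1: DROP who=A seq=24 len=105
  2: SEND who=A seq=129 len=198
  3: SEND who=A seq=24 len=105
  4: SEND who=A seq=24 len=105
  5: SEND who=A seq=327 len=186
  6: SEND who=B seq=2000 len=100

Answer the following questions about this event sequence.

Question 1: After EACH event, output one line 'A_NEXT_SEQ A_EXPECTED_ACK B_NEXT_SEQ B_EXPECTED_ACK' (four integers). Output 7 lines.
24 2000 2000 24
129 2000 2000 24
327 2000 2000 24
327 2000 2000 327
327 2000 2000 327
513 2000 2000 513
513 2100 2100 513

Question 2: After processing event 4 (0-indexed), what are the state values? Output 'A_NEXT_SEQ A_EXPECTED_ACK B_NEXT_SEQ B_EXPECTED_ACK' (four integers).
After event 0: A_seq=24 A_ack=2000 B_seq=2000 B_ack=24
After event 1: A_seq=129 A_ack=2000 B_seq=2000 B_ack=24
After event 2: A_seq=327 A_ack=2000 B_seq=2000 B_ack=24
After event 3: A_seq=327 A_ack=2000 B_seq=2000 B_ack=327
After event 4: A_seq=327 A_ack=2000 B_seq=2000 B_ack=327

327 2000 2000 327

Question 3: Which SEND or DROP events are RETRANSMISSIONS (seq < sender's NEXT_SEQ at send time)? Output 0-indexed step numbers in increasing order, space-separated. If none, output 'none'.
Step 0: SEND seq=0 -> fresh
Step 1: DROP seq=24 -> fresh
Step 2: SEND seq=129 -> fresh
Step 3: SEND seq=24 -> retransmit
Step 4: SEND seq=24 -> retransmit
Step 5: SEND seq=327 -> fresh
Step 6: SEND seq=2000 -> fresh

Answer: 3 4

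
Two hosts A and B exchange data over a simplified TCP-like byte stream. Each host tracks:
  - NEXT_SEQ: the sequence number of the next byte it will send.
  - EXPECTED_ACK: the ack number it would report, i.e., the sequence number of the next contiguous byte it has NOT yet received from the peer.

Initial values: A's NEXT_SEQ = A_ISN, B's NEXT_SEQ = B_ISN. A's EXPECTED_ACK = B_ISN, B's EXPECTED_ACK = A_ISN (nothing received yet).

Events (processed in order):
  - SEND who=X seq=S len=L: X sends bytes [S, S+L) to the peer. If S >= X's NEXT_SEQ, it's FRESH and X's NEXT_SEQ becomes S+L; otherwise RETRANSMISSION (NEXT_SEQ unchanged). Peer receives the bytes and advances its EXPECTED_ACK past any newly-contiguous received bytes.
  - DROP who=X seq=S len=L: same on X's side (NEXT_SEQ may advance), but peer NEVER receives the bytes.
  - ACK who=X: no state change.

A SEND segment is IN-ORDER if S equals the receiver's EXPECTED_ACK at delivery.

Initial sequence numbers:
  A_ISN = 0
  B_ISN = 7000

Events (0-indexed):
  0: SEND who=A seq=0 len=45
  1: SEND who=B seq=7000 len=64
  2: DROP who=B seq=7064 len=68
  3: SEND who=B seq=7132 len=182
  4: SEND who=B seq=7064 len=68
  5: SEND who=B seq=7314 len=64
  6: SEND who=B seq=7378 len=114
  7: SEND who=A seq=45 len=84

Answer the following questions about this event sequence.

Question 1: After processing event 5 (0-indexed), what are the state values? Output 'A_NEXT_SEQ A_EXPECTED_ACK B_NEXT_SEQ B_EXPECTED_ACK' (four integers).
After event 0: A_seq=45 A_ack=7000 B_seq=7000 B_ack=45
After event 1: A_seq=45 A_ack=7064 B_seq=7064 B_ack=45
After event 2: A_seq=45 A_ack=7064 B_seq=7132 B_ack=45
After event 3: A_seq=45 A_ack=7064 B_seq=7314 B_ack=45
After event 4: A_seq=45 A_ack=7314 B_seq=7314 B_ack=45
After event 5: A_seq=45 A_ack=7378 B_seq=7378 B_ack=45

45 7378 7378 45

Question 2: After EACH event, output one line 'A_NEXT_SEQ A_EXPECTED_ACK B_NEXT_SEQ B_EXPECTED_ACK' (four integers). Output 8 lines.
45 7000 7000 45
45 7064 7064 45
45 7064 7132 45
45 7064 7314 45
45 7314 7314 45
45 7378 7378 45
45 7492 7492 45
129 7492 7492 129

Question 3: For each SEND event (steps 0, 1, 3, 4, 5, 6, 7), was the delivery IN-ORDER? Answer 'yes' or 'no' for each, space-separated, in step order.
Step 0: SEND seq=0 -> in-order
Step 1: SEND seq=7000 -> in-order
Step 3: SEND seq=7132 -> out-of-order
Step 4: SEND seq=7064 -> in-order
Step 5: SEND seq=7314 -> in-order
Step 6: SEND seq=7378 -> in-order
Step 7: SEND seq=45 -> in-order

Answer: yes yes no yes yes yes yes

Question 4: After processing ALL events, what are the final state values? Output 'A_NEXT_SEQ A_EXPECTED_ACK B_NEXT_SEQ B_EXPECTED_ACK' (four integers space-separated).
After event 0: A_seq=45 A_ack=7000 B_seq=7000 B_ack=45
After event 1: A_seq=45 A_ack=7064 B_seq=7064 B_ack=45
After event 2: A_seq=45 A_ack=7064 B_seq=7132 B_ack=45
After event 3: A_seq=45 A_ack=7064 B_seq=7314 B_ack=45
After event 4: A_seq=45 A_ack=7314 B_seq=7314 B_ack=45
After event 5: A_seq=45 A_ack=7378 B_seq=7378 B_ack=45
After event 6: A_seq=45 A_ack=7492 B_seq=7492 B_ack=45
After event 7: A_seq=129 A_ack=7492 B_seq=7492 B_ack=129

Answer: 129 7492 7492 129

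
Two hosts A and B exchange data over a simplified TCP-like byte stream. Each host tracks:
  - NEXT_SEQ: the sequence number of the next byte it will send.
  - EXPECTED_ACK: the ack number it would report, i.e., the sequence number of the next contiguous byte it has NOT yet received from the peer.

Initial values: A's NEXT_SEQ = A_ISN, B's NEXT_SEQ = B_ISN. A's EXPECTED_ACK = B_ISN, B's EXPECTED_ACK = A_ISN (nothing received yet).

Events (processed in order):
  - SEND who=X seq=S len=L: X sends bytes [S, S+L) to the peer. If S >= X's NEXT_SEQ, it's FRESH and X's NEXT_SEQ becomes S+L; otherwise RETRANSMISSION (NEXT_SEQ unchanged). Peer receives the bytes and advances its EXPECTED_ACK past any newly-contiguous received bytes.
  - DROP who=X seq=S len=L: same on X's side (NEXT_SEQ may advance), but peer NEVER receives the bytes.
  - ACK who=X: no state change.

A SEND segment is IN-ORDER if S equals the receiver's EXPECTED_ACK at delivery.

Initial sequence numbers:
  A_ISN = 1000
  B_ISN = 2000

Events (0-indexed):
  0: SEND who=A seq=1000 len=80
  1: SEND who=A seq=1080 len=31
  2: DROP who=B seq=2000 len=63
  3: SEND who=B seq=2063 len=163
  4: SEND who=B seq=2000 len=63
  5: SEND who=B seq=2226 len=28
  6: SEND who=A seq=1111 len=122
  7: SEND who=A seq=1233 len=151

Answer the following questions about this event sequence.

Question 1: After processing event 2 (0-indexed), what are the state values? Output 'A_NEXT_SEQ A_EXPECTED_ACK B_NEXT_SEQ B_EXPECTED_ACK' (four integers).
After event 0: A_seq=1080 A_ack=2000 B_seq=2000 B_ack=1080
After event 1: A_seq=1111 A_ack=2000 B_seq=2000 B_ack=1111
After event 2: A_seq=1111 A_ack=2000 B_seq=2063 B_ack=1111

1111 2000 2063 1111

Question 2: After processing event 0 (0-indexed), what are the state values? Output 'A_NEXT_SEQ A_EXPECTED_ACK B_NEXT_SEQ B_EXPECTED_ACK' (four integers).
After event 0: A_seq=1080 A_ack=2000 B_seq=2000 B_ack=1080

1080 2000 2000 1080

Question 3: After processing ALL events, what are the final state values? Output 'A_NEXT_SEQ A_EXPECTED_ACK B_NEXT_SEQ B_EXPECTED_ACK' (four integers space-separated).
Answer: 1384 2254 2254 1384

Derivation:
After event 0: A_seq=1080 A_ack=2000 B_seq=2000 B_ack=1080
After event 1: A_seq=1111 A_ack=2000 B_seq=2000 B_ack=1111
After event 2: A_seq=1111 A_ack=2000 B_seq=2063 B_ack=1111
After event 3: A_seq=1111 A_ack=2000 B_seq=2226 B_ack=1111
After event 4: A_seq=1111 A_ack=2226 B_seq=2226 B_ack=1111
After event 5: A_seq=1111 A_ack=2254 B_seq=2254 B_ack=1111
After event 6: A_seq=1233 A_ack=2254 B_seq=2254 B_ack=1233
After event 7: A_seq=1384 A_ack=2254 B_seq=2254 B_ack=1384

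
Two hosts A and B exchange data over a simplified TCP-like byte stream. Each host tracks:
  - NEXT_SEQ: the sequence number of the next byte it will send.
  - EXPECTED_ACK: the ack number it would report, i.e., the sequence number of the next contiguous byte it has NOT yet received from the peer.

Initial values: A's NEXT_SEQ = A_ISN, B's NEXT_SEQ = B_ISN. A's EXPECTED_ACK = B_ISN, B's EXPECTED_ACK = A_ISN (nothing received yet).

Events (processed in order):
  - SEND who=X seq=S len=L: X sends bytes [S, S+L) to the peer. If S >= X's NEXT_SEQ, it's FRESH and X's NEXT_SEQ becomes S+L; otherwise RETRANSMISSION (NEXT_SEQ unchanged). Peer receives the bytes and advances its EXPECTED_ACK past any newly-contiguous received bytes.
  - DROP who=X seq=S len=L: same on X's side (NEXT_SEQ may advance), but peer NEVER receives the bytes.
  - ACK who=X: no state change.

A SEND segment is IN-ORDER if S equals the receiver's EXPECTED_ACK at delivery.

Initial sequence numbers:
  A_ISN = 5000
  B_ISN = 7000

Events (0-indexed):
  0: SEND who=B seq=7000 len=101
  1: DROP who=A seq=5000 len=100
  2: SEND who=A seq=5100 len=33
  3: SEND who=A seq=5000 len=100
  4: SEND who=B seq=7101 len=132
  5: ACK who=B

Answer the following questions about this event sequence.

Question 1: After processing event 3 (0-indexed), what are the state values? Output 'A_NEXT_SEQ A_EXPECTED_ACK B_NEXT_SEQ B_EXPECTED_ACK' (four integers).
After event 0: A_seq=5000 A_ack=7101 B_seq=7101 B_ack=5000
After event 1: A_seq=5100 A_ack=7101 B_seq=7101 B_ack=5000
After event 2: A_seq=5133 A_ack=7101 B_seq=7101 B_ack=5000
After event 3: A_seq=5133 A_ack=7101 B_seq=7101 B_ack=5133

5133 7101 7101 5133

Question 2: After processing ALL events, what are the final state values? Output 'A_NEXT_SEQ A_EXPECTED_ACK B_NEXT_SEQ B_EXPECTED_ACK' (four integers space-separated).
Answer: 5133 7233 7233 5133

Derivation:
After event 0: A_seq=5000 A_ack=7101 B_seq=7101 B_ack=5000
After event 1: A_seq=5100 A_ack=7101 B_seq=7101 B_ack=5000
After event 2: A_seq=5133 A_ack=7101 B_seq=7101 B_ack=5000
After event 3: A_seq=5133 A_ack=7101 B_seq=7101 B_ack=5133
After event 4: A_seq=5133 A_ack=7233 B_seq=7233 B_ack=5133
After event 5: A_seq=5133 A_ack=7233 B_seq=7233 B_ack=5133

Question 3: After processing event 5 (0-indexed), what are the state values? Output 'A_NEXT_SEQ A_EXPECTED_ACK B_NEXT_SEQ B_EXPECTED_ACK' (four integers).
After event 0: A_seq=5000 A_ack=7101 B_seq=7101 B_ack=5000
After event 1: A_seq=5100 A_ack=7101 B_seq=7101 B_ack=5000
After event 2: A_seq=5133 A_ack=7101 B_seq=7101 B_ack=5000
After event 3: A_seq=5133 A_ack=7101 B_seq=7101 B_ack=5133
After event 4: A_seq=5133 A_ack=7233 B_seq=7233 B_ack=5133
After event 5: A_seq=5133 A_ack=7233 B_seq=7233 B_ack=5133

5133 7233 7233 5133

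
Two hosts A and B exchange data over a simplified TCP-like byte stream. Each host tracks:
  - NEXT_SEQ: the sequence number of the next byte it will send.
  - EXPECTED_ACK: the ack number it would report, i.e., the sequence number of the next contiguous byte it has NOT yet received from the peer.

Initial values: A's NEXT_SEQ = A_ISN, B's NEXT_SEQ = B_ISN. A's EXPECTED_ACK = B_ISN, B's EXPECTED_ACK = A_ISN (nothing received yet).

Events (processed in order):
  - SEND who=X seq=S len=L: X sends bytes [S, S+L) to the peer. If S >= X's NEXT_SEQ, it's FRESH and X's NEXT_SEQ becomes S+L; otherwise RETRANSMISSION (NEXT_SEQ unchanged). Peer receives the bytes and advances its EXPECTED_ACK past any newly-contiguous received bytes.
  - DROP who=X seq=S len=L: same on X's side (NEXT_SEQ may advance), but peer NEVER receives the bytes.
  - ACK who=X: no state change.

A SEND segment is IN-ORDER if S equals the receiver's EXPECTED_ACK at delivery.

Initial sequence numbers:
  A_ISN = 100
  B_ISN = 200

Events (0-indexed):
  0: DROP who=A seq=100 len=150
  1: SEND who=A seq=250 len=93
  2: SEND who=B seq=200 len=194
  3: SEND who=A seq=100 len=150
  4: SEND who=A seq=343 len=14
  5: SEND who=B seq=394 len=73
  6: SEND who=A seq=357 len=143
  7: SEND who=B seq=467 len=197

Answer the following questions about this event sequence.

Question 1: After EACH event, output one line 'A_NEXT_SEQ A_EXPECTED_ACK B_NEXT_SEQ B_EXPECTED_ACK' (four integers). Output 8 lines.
250 200 200 100
343 200 200 100
343 394 394 100
343 394 394 343
357 394 394 357
357 467 467 357
500 467 467 500
500 664 664 500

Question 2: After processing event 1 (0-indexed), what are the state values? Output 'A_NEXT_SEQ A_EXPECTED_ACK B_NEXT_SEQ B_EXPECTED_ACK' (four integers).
After event 0: A_seq=250 A_ack=200 B_seq=200 B_ack=100
After event 1: A_seq=343 A_ack=200 B_seq=200 B_ack=100

343 200 200 100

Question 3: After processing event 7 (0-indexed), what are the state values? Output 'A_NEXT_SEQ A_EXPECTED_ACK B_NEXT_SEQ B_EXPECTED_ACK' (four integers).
After event 0: A_seq=250 A_ack=200 B_seq=200 B_ack=100
After event 1: A_seq=343 A_ack=200 B_seq=200 B_ack=100
After event 2: A_seq=343 A_ack=394 B_seq=394 B_ack=100
After event 3: A_seq=343 A_ack=394 B_seq=394 B_ack=343
After event 4: A_seq=357 A_ack=394 B_seq=394 B_ack=357
After event 5: A_seq=357 A_ack=467 B_seq=467 B_ack=357
After event 6: A_seq=500 A_ack=467 B_seq=467 B_ack=500
After event 7: A_seq=500 A_ack=664 B_seq=664 B_ack=500

500 664 664 500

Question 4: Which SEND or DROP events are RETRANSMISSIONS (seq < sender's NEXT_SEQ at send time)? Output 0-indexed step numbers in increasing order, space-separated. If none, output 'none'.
Answer: 3

Derivation:
Step 0: DROP seq=100 -> fresh
Step 1: SEND seq=250 -> fresh
Step 2: SEND seq=200 -> fresh
Step 3: SEND seq=100 -> retransmit
Step 4: SEND seq=343 -> fresh
Step 5: SEND seq=394 -> fresh
Step 6: SEND seq=357 -> fresh
Step 7: SEND seq=467 -> fresh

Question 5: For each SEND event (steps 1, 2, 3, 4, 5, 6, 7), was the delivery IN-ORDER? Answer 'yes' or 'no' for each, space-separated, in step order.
Step 1: SEND seq=250 -> out-of-order
Step 2: SEND seq=200 -> in-order
Step 3: SEND seq=100 -> in-order
Step 4: SEND seq=343 -> in-order
Step 5: SEND seq=394 -> in-order
Step 6: SEND seq=357 -> in-order
Step 7: SEND seq=467 -> in-order

Answer: no yes yes yes yes yes yes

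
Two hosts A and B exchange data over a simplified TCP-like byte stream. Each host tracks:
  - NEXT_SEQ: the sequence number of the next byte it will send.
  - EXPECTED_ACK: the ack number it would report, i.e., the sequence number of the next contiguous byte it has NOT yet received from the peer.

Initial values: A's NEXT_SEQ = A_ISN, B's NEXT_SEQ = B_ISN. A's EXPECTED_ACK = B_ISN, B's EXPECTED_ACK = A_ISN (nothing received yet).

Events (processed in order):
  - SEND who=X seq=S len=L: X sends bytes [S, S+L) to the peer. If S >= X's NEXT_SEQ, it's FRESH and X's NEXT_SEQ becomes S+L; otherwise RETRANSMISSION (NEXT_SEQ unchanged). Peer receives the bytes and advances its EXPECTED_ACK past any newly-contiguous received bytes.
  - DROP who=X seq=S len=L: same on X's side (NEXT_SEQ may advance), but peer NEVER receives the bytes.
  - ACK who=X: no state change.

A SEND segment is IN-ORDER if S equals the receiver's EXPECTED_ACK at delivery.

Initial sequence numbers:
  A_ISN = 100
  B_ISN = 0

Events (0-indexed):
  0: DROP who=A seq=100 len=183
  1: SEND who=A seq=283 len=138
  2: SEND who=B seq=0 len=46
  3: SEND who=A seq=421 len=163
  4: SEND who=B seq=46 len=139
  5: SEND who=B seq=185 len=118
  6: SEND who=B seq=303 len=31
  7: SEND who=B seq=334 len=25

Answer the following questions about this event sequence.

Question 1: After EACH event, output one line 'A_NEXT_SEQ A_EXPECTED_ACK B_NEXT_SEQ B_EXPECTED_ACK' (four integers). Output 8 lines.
283 0 0 100
421 0 0 100
421 46 46 100
584 46 46 100
584 185 185 100
584 303 303 100
584 334 334 100
584 359 359 100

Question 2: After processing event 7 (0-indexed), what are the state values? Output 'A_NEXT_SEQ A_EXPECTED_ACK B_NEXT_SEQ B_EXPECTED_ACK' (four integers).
After event 0: A_seq=283 A_ack=0 B_seq=0 B_ack=100
After event 1: A_seq=421 A_ack=0 B_seq=0 B_ack=100
After event 2: A_seq=421 A_ack=46 B_seq=46 B_ack=100
After event 3: A_seq=584 A_ack=46 B_seq=46 B_ack=100
After event 4: A_seq=584 A_ack=185 B_seq=185 B_ack=100
After event 5: A_seq=584 A_ack=303 B_seq=303 B_ack=100
After event 6: A_seq=584 A_ack=334 B_seq=334 B_ack=100
After event 7: A_seq=584 A_ack=359 B_seq=359 B_ack=100

584 359 359 100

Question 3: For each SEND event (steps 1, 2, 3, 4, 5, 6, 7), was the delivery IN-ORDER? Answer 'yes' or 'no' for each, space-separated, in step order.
Answer: no yes no yes yes yes yes

Derivation:
Step 1: SEND seq=283 -> out-of-order
Step 2: SEND seq=0 -> in-order
Step 3: SEND seq=421 -> out-of-order
Step 4: SEND seq=46 -> in-order
Step 5: SEND seq=185 -> in-order
Step 6: SEND seq=303 -> in-order
Step 7: SEND seq=334 -> in-order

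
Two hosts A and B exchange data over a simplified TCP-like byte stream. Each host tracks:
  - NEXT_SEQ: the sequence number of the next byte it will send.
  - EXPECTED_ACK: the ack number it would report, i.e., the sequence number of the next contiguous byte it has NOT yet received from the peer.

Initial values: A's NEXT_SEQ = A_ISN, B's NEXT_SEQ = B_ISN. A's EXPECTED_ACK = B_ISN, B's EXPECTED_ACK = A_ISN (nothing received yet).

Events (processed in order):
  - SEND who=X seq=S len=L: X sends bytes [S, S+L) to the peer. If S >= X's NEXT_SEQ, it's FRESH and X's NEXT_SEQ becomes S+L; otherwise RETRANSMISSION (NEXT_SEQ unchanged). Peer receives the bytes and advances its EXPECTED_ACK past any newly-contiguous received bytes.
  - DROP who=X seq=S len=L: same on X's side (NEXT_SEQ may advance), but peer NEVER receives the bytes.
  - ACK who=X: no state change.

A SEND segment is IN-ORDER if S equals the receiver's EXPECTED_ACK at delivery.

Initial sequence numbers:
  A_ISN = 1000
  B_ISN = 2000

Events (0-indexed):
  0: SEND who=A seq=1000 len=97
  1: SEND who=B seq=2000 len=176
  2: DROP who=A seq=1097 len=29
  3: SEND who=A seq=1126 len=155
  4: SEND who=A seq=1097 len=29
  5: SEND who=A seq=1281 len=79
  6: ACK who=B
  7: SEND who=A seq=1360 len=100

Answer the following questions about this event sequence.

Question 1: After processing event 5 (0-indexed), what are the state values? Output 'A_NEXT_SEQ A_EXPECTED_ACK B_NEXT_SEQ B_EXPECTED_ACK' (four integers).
After event 0: A_seq=1097 A_ack=2000 B_seq=2000 B_ack=1097
After event 1: A_seq=1097 A_ack=2176 B_seq=2176 B_ack=1097
After event 2: A_seq=1126 A_ack=2176 B_seq=2176 B_ack=1097
After event 3: A_seq=1281 A_ack=2176 B_seq=2176 B_ack=1097
After event 4: A_seq=1281 A_ack=2176 B_seq=2176 B_ack=1281
After event 5: A_seq=1360 A_ack=2176 B_seq=2176 B_ack=1360

1360 2176 2176 1360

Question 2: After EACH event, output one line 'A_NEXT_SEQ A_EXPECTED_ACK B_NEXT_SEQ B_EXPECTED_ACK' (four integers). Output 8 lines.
1097 2000 2000 1097
1097 2176 2176 1097
1126 2176 2176 1097
1281 2176 2176 1097
1281 2176 2176 1281
1360 2176 2176 1360
1360 2176 2176 1360
1460 2176 2176 1460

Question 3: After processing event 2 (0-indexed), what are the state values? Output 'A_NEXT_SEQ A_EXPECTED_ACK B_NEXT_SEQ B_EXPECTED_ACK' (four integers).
After event 0: A_seq=1097 A_ack=2000 B_seq=2000 B_ack=1097
After event 1: A_seq=1097 A_ack=2176 B_seq=2176 B_ack=1097
After event 2: A_seq=1126 A_ack=2176 B_seq=2176 B_ack=1097

1126 2176 2176 1097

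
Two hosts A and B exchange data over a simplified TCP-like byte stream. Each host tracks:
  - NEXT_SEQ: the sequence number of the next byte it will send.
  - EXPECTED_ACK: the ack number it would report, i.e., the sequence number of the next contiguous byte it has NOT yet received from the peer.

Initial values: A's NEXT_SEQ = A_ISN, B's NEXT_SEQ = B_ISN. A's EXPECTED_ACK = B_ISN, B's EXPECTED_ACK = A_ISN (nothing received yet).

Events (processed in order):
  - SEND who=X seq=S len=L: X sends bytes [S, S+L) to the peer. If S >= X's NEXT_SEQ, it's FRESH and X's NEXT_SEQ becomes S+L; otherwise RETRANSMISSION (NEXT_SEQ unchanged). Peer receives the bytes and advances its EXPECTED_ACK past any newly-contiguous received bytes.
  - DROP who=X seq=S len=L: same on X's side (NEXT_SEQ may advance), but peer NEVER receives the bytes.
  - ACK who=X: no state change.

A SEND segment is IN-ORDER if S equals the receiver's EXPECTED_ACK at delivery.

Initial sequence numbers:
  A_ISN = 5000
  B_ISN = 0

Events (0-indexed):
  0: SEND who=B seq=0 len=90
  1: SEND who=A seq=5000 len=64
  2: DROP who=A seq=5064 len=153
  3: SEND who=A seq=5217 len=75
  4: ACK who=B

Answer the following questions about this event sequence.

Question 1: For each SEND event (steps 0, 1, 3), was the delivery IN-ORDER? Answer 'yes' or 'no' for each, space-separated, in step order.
Step 0: SEND seq=0 -> in-order
Step 1: SEND seq=5000 -> in-order
Step 3: SEND seq=5217 -> out-of-order

Answer: yes yes no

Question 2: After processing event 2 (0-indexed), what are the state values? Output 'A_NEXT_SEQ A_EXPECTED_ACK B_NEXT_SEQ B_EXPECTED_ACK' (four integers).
After event 0: A_seq=5000 A_ack=90 B_seq=90 B_ack=5000
After event 1: A_seq=5064 A_ack=90 B_seq=90 B_ack=5064
After event 2: A_seq=5217 A_ack=90 B_seq=90 B_ack=5064

5217 90 90 5064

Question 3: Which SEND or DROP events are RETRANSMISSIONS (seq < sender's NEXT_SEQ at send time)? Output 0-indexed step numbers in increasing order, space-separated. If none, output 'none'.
Answer: none

Derivation:
Step 0: SEND seq=0 -> fresh
Step 1: SEND seq=5000 -> fresh
Step 2: DROP seq=5064 -> fresh
Step 3: SEND seq=5217 -> fresh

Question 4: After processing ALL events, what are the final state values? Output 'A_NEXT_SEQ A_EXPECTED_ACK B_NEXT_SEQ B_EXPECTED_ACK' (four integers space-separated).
After event 0: A_seq=5000 A_ack=90 B_seq=90 B_ack=5000
After event 1: A_seq=5064 A_ack=90 B_seq=90 B_ack=5064
After event 2: A_seq=5217 A_ack=90 B_seq=90 B_ack=5064
After event 3: A_seq=5292 A_ack=90 B_seq=90 B_ack=5064
After event 4: A_seq=5292 A_ack=90 B_seq=90 B_ack=5064

Answer: 5292 90 90 5064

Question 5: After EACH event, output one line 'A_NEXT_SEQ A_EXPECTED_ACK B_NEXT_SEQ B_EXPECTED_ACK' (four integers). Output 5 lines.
5000 90 90 5000
5064 90 90 5064
5217 90 90 5064
5292 90 90 5064
5292 90 90 5064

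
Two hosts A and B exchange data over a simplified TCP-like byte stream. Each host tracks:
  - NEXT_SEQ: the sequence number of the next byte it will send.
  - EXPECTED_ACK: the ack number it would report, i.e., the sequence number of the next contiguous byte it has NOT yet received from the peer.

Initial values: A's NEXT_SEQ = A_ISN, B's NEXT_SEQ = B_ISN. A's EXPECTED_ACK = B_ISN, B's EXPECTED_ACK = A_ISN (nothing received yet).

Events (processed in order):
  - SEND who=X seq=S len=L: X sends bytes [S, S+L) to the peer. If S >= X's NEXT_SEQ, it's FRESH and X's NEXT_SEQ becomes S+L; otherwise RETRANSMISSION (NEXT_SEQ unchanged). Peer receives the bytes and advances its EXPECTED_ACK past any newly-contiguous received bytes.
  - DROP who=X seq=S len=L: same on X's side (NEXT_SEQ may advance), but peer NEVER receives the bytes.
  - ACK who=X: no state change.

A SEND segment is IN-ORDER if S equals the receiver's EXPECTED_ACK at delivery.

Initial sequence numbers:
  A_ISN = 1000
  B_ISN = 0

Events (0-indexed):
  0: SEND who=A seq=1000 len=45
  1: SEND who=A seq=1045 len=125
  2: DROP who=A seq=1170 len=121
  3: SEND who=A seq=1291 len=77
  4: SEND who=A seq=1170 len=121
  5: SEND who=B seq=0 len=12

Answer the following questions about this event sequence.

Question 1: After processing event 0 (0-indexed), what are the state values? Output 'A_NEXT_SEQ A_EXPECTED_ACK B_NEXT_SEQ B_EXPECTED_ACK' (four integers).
After event 0: A_seq=1045 A_ack=0 B_seq=0 B_ack=1045

1045 0 0 1045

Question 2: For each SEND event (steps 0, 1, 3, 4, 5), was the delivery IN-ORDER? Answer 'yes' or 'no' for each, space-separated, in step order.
Answer: yes yes no yes yes

Derivation:
Step 0: SEND seq=1000 -> in-order
Step 1: SEND seq=1045 -> in-order
Step 3: SEND seq=1291 -> out-of-order
Step 4: SEND seq=1170 -> in-order
Step 5: SEND seq=0 -> in-order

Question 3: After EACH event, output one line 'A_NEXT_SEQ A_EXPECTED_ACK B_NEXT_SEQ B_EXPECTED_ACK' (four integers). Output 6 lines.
1045 0 0 1045
1170 0 0 1170
1291 0 0 1170
1368 0 0 1170
1368 0 0 1368
1368 12 12 1368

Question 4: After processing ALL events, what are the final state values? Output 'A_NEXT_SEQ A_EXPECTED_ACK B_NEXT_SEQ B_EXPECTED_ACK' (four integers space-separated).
After event 0: A_seq=1045 A_ack=0 B_seq=0 B_ack=1045
After event 1: A_seq=1170 A_ack=0 B_seq=0 B_ack=1170
After event 2: A_seq=1291 A_ack=0 B_seq=0 B_ack=1170
After event 3: A_seq=1368 A_ack=0 B_seq=0 B_ack=1170
After event 4: A_seq=1368 A_ack=0 B_seq=0 B_ack=1368
After event 5: A_seq=1368 A_ack=12 B_seq=12 B_ack=1368

Answer: 1368 12 12 1368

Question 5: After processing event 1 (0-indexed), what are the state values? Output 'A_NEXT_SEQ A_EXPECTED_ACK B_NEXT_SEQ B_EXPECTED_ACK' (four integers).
After event 0: A_seq=1045 A_ack=0 B_seq=0 B_ack=1045
After event 1: A_seq=1170 A_ack=0 B_seq=0 B_ack=1170

1170 0 0 1170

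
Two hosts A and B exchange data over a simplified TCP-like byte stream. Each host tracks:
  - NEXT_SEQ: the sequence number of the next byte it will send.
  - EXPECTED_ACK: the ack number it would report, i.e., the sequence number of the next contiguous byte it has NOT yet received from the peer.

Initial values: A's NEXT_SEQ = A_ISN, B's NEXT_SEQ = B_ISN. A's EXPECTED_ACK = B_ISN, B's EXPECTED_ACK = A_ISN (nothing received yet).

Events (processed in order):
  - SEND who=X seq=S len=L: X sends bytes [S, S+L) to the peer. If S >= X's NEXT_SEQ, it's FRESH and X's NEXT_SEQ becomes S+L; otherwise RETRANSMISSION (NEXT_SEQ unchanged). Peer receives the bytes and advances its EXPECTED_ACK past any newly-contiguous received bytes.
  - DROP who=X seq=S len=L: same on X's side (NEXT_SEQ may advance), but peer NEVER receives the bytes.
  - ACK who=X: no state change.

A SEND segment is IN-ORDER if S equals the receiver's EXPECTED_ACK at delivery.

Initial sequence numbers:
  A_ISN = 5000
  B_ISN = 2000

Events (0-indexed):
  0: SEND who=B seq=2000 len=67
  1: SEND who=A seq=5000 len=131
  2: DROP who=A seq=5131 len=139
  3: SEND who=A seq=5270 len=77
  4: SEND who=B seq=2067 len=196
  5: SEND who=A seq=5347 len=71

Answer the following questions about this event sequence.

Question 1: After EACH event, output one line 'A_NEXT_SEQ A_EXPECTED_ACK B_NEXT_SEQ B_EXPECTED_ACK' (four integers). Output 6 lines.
5000 2067 2067 5000
5131 2067 2067 5131
5270 2067 2067 5131
5347 2067 2067 5131
5347 2263 2263 5131
5418 2263 2263 5131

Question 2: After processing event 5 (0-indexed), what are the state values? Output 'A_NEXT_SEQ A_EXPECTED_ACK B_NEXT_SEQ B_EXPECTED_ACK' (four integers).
After event 0: A_seq=5000 A_ack=2067 B_seq=2067 B_ack=5000
After event 1: A_seq=5131 A_ack=2067 B_seq=2067 B_ack=5131
After event 2: A_seq=5270 A_ack=2067 B_seq=2067 B_ack=5131
After event 3: A_seq=5347 A_ack=2067 B_seq=2067 B_ack=5131
After event 4: A_seq=5347 A_ack=2263 B_seq=2263 B_ack=5131
After event 5: A_seq=5418 A_ack=2263 B_seq=2263 B_ack=5131

5418 2263 2263 5131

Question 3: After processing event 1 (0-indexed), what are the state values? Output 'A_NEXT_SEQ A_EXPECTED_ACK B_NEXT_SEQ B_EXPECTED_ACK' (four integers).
After event 0: A_seq=5000 A_ack=2067 B_seq=2067 B_ack=5000
After event 1: A_seq=5131 A_ack=2067 B_seq=2067 B_ack=5131

5131 2067 2067 5131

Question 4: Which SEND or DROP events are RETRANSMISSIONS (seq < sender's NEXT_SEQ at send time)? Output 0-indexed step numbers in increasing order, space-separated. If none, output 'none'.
Step 0: SEND seq=2000 -> fresh
Step 1: SEND seq=5000 -> fresh
Step 2: DROP seq=5131 -> fresh
Step 3: SEND seq=5270 -> fresh
Step 4: SEND seq=2067 -> fresh
Step 5: SEND seq=5347 -> fresh

Answer: none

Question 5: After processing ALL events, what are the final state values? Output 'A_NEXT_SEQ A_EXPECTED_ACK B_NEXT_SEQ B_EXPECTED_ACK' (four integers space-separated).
After event 0: A_seq=5000 A_ack=2067 B_seq=2067 B_ack=5000
After event 1: A_seq=5131 A_ack=2067 B_seq=2067 B_ack=5131
After event 2: A_seq=5270 A_ack=2067 B_seq=2067 B_ack=5131
After event 3: A_seq=5347 A_ack=2067 B_seq=2067 B_ack=5131
After event 4: A_seq=5347 A_ack=2263 B_seq=2263 B_ack=5131
After event 5: A_seq=5418 A_ack=2263 B_seq=2263 B_ack=5131

Answer: 5418 2263 2263 5131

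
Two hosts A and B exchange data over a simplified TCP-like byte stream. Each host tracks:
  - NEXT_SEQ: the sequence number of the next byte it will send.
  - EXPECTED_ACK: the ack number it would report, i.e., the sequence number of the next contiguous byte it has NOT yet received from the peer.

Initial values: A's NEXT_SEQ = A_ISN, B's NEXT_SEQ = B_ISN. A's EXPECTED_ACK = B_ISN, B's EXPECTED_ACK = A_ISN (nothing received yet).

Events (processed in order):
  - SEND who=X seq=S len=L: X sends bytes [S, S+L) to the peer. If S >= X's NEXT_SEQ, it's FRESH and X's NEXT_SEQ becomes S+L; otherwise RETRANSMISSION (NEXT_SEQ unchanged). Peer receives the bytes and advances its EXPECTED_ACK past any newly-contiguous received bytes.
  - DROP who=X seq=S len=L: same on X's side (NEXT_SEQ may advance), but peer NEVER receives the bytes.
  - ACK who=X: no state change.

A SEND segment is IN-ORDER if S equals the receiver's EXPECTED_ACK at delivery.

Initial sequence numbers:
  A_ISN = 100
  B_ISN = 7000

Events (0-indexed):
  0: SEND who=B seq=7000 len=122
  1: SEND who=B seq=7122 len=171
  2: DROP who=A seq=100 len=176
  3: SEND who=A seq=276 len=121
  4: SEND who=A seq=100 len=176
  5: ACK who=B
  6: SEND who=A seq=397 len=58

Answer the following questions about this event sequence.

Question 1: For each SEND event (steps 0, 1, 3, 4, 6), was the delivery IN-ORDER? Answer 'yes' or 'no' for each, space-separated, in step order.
Answer: yes yes no yes yes

Derivation:
Step 0: SEND seq=7000 -> in-order
Step 1: SEND seq=7122 -> in-order
Step 3: SEND seq=276 -> out-of-order
Step 4: SEND seq=100 -> in-order
Step 6: SEND seq=397 -> in-order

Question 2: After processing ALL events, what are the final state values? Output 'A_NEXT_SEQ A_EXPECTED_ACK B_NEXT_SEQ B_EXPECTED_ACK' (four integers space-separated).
Answer: 455 7293 7293 455

Derivation:
After event 0: A_seq=100 A_ack=7122 B_seq=7122 B_ack=100
After event 1: A_seq=100 A_ack=7293 B_seq=7293 B_ack=100
After event 2: A_seq=276 A_ack=7293 B_seq=7293 B_ack=100
After event 3: A_seq=397 A_ack=7293 B_seq=7293 B_ack=100
After event 4: A_seq=397 A_ack=7293 B_seq=7293 B_ack=397
After event 5: A_seq=397 A_ack=7293 B_seq=7293 B_ack=397
After event 6: A_seq=455 A_ack=7293 B_seq=7293 B_ack=455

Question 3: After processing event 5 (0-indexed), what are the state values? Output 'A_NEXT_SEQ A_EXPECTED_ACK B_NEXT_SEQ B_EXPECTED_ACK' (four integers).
After event 0: A_seq=100 A_ack=7122 B_seq=7122 B_ack=100
After event 1: A_seq=100 A_ack=7293 B_seq=7293 B_ack=100
After event 2: A_seq=276 A_ack=7293 B_seq=7293 B_ack=100
After event 3: A_seq=397 A_ack=7293 B_seq=7293 B_ack=100
After event 4: A_seq=397 A_ack=7293 B_seq=7293 B_ack=397
After event 5: A_seq=397 A_ack=7293 B_seq=7293 B_ack=397

397 7293 7293 397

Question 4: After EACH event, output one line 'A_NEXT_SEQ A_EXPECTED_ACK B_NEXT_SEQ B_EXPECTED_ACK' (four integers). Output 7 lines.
100 7122 7122 100
100 7293 7293 100
276 7293 7293 100
397 7293 7293 100
397 7293 7293 397
397 7293 7293 397
455 7293 7293 455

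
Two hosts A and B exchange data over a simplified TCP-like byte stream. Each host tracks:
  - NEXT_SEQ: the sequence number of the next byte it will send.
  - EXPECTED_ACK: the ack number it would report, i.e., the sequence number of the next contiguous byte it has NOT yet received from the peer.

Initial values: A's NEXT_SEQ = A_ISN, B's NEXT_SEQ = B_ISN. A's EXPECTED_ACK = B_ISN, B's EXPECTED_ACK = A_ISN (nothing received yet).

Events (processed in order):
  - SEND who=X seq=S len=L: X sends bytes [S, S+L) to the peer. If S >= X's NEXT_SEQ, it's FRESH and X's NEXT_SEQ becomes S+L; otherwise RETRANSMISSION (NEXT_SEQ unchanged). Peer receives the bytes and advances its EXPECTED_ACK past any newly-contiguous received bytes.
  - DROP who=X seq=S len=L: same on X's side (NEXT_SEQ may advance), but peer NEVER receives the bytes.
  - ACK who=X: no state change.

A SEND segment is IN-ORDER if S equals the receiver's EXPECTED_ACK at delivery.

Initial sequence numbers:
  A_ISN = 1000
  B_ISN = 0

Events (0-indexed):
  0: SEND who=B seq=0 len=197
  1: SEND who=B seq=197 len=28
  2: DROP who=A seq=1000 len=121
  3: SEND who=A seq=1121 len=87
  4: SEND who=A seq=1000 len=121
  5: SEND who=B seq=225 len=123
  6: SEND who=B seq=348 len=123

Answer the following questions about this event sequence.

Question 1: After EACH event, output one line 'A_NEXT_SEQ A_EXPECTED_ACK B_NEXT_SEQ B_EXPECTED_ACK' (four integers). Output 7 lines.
1000 197 197 1000
1000 225 225 1000
1121 225 225 1000
1208 225 225 1000
1208 225 225 1208
1208 348 348 1208
1208 471 471 1208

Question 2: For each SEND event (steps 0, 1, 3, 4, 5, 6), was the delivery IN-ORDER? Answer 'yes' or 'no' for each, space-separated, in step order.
Answer: yes yes no yes yes yes

Derivation:
Step 0: SEND seq=0 -> in-order
Step 1: SEND seq=197 -> in-order
Step 3: SEND seq=1121 -> out-of-order
Step 4: SEND seq=1000 -> in-order
Step 5: SEND seq=225 -> in-order
Step 6: SEND seq=348 -> in-order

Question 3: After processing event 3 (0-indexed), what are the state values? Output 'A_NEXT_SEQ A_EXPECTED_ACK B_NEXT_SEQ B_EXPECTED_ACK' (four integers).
After event 0: A_seq=1000 A_ack=197 B_seq=197 B_ack=1000
After event 1: A_seq=1000 A_ack=225 B_seq=225 B_ack=1000
After event 2: A_seq=1121 A_ack=225 B_seq=225 B_ack=1000
After event 3: A_seq=1208 A_ack=225 B_seq=225 B_ack=1000

1208 225 225 1000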